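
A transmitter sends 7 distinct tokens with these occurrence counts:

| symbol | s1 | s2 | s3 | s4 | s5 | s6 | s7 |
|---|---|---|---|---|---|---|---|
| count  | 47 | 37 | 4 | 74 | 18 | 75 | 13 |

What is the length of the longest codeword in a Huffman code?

Merge the two lowest-weight nodes at each step:
combine s3(4), s7(13) → 17
combine 17, s5(18) → 35
combine 35, s2(37) → 72
combine s1(47), 72 → 119
combine s4(74), s6(75) → 149
combine 119, 149 → 268
Maximum depth reached is 5.

5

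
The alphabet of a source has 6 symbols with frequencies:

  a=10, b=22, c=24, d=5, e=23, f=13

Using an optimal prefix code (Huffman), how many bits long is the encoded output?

237

Merge the two smallest weights repeatedly:
merge d(5) and a(10): 15
merge f(13) and 15: 28
merge b(22) and e(23): 45
merge c(24) and 28: 52
merge 45 and 52: 97
The encoded length is the sum of every internal node's weight: 15 + 28 + 45 + 52 + 97 = 237 bits.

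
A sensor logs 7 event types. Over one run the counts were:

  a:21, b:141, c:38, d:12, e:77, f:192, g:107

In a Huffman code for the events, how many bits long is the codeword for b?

2

Huffman merges, smallest pair first:
merge d(12) and a(21): 33
merge 33 and c(38): 71
merge 71 and e(77): 148
merge g(107) and b(141): 248
merge 148 and f(192): 340
merge 248 and 340: 588
b sits 2 levels below the root, so its codeword is 2 bits.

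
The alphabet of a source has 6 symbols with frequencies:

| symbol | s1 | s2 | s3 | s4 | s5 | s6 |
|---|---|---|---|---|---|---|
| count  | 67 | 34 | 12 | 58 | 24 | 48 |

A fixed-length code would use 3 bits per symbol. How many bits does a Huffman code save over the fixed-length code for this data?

137

Fixed-length: 3 bits × 243 symbols = 729 bits.
Huffman merges:
merge s3(12) and s5(24): 36
merge s2(34) and 36: 70
merge s6(48) and s4(58): 106
merge s1(67) and 70: 137
merge 106 and 137: 243
Huffman total = 36 + 70 + 106 + 137 + 243 = 592 bits.
Saving = 729 − 592 = 137 bits.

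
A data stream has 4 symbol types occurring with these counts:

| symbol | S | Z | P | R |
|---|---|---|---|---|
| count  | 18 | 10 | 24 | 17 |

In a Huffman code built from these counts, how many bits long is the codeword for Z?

2

Huffman merges, smallest pair first:
combine Z(10), R(17) → 27
combine S(18), P(24) → 42
combine 27, 42 → 69
The subtree containing Z is merged 2 times, so code length = 2.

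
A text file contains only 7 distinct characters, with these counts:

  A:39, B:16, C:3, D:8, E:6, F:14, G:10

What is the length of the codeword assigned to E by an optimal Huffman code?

Repeatedly merge the two smallest:
combine C(3), E(6) → 9
combine D(8), 9 → 17
combine G(10), F(14) → 24
combine B(16), 17 → 33
combine 24, 33 → 57
combine A(39), 57 → 96
The subtree containing E is merged 5 times, so code length = 5.

5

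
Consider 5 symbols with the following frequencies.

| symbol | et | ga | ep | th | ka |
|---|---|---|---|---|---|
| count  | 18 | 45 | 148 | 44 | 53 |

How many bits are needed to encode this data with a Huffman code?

628

Build the Huffman tree bottom-up:
merge et(18) and th(44): 62
merge ga(45) and ka(53): 98
merge 62 and 98: 160
merge ep(148) and 160: 308
The encoded length is the sum of every internal node's weight: 62 + 98 + 160 + 308 = 628 bits.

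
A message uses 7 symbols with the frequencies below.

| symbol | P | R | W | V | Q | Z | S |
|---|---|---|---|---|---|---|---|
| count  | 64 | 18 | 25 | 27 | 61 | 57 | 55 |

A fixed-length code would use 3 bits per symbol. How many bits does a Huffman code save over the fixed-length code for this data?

82

Fixed-length: 3 bits × 307 symbols = 921 bits.
Huffman merges:
combine R(18), W(25) → 43
combine V(27), 43 → 70
combine S(55), Z(57) → 112
combine Q(61), P(64) → 125
combine 70, 112 → 182
combine 125, 182 → 307
Huffman total = 43 + 70 + 112 + 125 + 182 + 307 = 839 bits.
Saving = 921 − 839 = 82 bits.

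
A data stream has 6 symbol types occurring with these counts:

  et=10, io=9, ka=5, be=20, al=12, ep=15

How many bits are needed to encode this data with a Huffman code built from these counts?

178

Build the Huffman tree bottom-up:
ka(5) + io(9) → 14
et(10) + al(12) → 22
14 + ep(15) → 29
be(20) + 22 → 42
29 + 42 → 71
Total encoded bits = sum of merged weights = 14 + 22 + 29 + 42 + 71 = 178.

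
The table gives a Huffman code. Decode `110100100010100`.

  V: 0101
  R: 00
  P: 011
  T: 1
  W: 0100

TTWTRVR

Read left to right; each codeword is recognised as soon as it completes (prefix code):
  1→T | 1→T | 0100→W | 1→T | 00→R | 0101→V | 00→R
Decoded message: TTWTRVR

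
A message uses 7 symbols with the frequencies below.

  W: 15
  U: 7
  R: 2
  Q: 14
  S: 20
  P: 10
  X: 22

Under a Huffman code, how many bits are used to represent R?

Build the tree from the bottom:
merge R(2) and U(7): 9
merge 9 and P(10): 19
merge Q(14) and W(15): 29
merge 19 and S(20): 39
merge X(22) and 29: 51
merge 39 and 51: 90
R's leaf is at depth 4, giving a 4-bit codeword.

4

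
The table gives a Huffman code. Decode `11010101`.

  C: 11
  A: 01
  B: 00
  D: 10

CAAA

Read left to right; each codeword is recognised as soon as it completes (prefix code):
  11→C | 01→A | 01→A | 01→A
Decoded message: CAAA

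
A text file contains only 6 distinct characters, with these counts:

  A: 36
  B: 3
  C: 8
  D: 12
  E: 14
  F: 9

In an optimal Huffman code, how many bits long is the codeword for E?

Build the tree from the bottom:
combine B(3), C(8) → 11
combine F(9), 11 → 20
combine D(12), E(14) → 26
combine 20, 26 → 46
combine A(36), 46 → 82
The subtree containing E is merged 3 times, so code length = 3.

3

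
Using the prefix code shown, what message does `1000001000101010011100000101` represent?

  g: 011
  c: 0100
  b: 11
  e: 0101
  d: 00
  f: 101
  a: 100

adcecbade

Read left to right; each codeword is recognised as soon as it completes (prefix code):
  100→a | 00→d | 0100→c | 0101→e | 0100→c | 11→b | 100→a | 00→d | 0101→e
Decoded message: adcecbade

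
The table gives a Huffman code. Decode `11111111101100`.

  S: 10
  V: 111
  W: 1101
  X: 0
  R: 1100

VVVXR

Read left to right; each codeword is recognised as soon as it completes (prefix code):
  111→V | 111→V | 111→V | 0→X | 1100→R
Decoded message: VVVXR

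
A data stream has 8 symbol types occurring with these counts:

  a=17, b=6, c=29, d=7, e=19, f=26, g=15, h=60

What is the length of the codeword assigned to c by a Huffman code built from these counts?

2

Huffman merges, smallest pair first:
combine b(6), d(7) → 13
combine 13, g(15) → 28
combine a(17), e(19) → 36
combine f(26), 28 → 54
combine c(29), 36 → 65
combine 54, h(60) → 114
combine 65, 114 → 179
The subtree containing c is merged 2 times, so code length = 2.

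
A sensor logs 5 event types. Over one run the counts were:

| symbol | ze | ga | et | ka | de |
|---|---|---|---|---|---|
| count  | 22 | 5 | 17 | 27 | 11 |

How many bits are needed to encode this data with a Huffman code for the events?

180

Build the Huffman tree bottom-up:
merge ga(5) and de(11): 16
merge 16 and et(17): 33
merge ze(22) and ka(27): 49
merge 33 and 49: 82
The encoded length is the sum of every internal node's weight: 16 + 33 + 49 + 82 = 180 bits.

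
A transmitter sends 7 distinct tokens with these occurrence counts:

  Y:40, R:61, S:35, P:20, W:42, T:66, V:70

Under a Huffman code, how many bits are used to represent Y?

Build the tree from the bottom:
P(20) + S(35) → 55
Y(40) + W(42) → 82
55 + R(61) → 116
T(66) + V(70) → 136
82 + 116 → 198
136 + 198 → 334
Y sits 3 levels below the root, so its codeword is 3 bits.

3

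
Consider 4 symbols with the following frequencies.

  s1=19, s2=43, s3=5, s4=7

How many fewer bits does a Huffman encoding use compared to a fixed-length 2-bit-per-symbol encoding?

Fixed-length: 2 bits × 74 symbols = 148 bits.
Huffman merges:
s3(5) + s4(7) → 12
12 + s1(19) → 31
31 + s2(43) → 74
Huffman total = 12 + 31 + 74 = 117 bits.
Saving = 148 − 117 = 31 bits.

31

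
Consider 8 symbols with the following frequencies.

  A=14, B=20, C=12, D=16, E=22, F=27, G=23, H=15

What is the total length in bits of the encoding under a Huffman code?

446

Build the Huffman tree bottom-up:
merge C(12) and A(14): 26
merge H(15) and D(16): 31
merge B(20) and E(22): 42
merge G(23) and 26: 49
merge F(27) and 31: 58
merge 42 and 49: 91
merge 58 and 91: 149
The encoded length is the sum of every internal node's weight: 26 + 31 + 42 + 49 + 58 + 91 + 149 = 446 bits.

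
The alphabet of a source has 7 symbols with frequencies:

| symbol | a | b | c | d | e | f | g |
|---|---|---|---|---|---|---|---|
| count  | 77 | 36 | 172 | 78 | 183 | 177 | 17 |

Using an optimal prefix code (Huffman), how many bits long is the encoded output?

1871

Build the Huffman tree bottom-up:
merge g(17) and b(36): 53
merge 53 and a(77): 130
merge d(78) and 130: 208
merge c(172) and f(177): 349
merge e(183) and 208: 391
merge 349 and 391: 740
Total encoded bits = sum of merged weights = 53 + 130 + 208 + 349 + 391 + 740 = 1871.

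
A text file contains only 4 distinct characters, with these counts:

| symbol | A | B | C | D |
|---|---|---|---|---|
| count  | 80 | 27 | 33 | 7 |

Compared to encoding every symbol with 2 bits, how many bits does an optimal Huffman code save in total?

Fixed-length: 2 bits × 147 symbols = 294 bits.
Huffman merges:
merge D(7) and B(27): 34
merge C(33) and 34: 67
merge 67 and A(80): 147
Huffman total = 34 + 67 + 147 = 248 bits.
Saving = 294 − 248 = 46 bits.

46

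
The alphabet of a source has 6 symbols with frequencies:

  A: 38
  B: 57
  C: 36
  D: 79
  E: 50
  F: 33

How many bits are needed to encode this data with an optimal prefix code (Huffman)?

743

Build the Huffman tree bottom-up:
merge F(33) and C(36): 69
merge A(38) and E(50): 88
merge B(57) and 69: 126
merge D(79) and 88: 167
merge 126 and 167: 293
Each symbol's bit-cost is frequency × depth; summing gives 743 bits (equivalently 69 + 88 + 126 + 167 + 293).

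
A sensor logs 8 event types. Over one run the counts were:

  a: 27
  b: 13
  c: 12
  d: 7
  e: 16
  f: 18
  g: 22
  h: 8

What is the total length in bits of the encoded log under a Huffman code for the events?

Build the Huffman tree bottom-up:
merge d(7) and h(8): 15
merge c(12) and b(13): 25
merge 15 and e(16): 31
merge f(18) and g(22): 40
merge 25 and a(27): 52
merge 31 and 40: 71
merge 52 and 71: 123
Each symbol's bit-cost is frequency × depth; summing gives 357 bits (equivalently 15 + 25 + 31 + 40 + 52 + 71 + 123).

357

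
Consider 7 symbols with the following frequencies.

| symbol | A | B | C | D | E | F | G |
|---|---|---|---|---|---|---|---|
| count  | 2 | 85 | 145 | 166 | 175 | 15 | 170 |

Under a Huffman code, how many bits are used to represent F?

Huffman merges, smallest pair first:
merge A(2) and F(15): 17
merge 17 and B(85): 102
merge 102 and C(145): 247
merge D(166) and G(170): 336
merge E(175) and 247: 422
merge 336 and 422: 758
The subtree containing F is merged 5 times, so code length = 5.

5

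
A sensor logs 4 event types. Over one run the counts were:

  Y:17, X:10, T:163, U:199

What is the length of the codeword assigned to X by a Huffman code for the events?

3

Huffman merges, smallest pair first:
combine X(10), Y(17) → 27
combine 27, T(163) → 190
combine 190, U(199) → 389
The subtree containing X is merged 3 times, so code length = 3.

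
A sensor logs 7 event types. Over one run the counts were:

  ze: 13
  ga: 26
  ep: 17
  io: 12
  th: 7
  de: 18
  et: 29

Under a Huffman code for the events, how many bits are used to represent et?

2

Huffman merges, smallest pair first:
th(7) + io(12) → 19
ze(13) + ep(17) → 30
de(18) + 19 → 37
ga(26) + et(29) → 55
30 + 37 → 67
55 + 67 → 122
et's leaf is at depth 2, giving a 2-bit codeword.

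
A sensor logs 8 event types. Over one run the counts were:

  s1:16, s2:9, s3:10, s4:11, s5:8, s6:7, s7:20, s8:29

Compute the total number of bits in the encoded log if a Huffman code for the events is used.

315

Merge the two smallest weights repeatedly:
merge s6(7) and s5(8): 15
merge s2(9) and s3(10): 19
merge s4(11) and 15: 26
merge s1(16) and 19: 35
merge s7(20) and 26: 46
merge s8(29) and 35: 64
merge 46 and 64: 110
Total encoded bits = sum of merged weights = 15 + 19 + 26 + 35 + 46 + 64 + 110 = 315.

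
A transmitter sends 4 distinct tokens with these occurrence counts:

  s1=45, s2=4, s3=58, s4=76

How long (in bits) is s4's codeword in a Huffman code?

1

Repeatedly merge the two smallest:
merge s2(4) and s1(45): 49
merge 49 and s3(58): 107
merge s4(76) and 107: 183
s4 sits one level below the root: a 1-bit codeword.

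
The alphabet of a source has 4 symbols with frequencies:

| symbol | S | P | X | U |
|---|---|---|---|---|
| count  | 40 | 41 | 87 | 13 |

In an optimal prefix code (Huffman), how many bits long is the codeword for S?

3

Repeatedly merge the two smallest:
combine U(13), S(40) → 53
combine P(41), 53 → 94
combine X(87), 94 → 181
S's leaf is at depth 3, giving a 3-bit codeword.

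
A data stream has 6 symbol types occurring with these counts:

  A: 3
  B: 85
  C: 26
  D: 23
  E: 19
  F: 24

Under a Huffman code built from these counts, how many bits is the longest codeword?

4

Merge the two lowest-weight nodes at each step:
combine A(3), E(19) → 22
combine 22, D(23) → 45
combine F(24), C(26) → 50
combine 45, 50 → 95
combine B(85), 95 → 180
The rarest symbols sit at the bottom; the longest codeword is 4 bits.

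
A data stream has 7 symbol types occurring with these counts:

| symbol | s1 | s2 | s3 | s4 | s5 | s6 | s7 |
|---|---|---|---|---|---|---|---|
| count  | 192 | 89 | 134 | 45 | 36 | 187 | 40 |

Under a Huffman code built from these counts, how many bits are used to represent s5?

5

Huffman merges, smallest pair first:
combine s5(36), s7(40) → 76
combine s4(45), 76 → 121
combine s2(89), 121 → 210
combine s3(134), s6(187) → 321
combine s1(192), 210 → 402
combine 321, 402 → 723
s5 sits 5 levels below the root, so its codeword is 5 bits.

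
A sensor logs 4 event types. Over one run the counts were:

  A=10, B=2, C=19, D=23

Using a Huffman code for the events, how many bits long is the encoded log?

97

Merge the two smallest weights repeatedly:
combine B(2), A(10) → 12
combine 12, C(19) → 31
combine D(23), 31 → 54
Each symbol's bit-cost is frequency × depth; summing gives 97 bits (equivalently 12 + 31 + 54).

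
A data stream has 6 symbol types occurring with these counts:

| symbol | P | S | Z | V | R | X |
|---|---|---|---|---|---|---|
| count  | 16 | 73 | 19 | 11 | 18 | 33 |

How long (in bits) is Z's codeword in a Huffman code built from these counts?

3

Repeatedly merge the two smallest:
combine V(11), P(16) → 27
combine R(18), Z(19) → 37
combine 27, X(33) → 60
combine 37, 60 → 97
combine S(73), 97 → 170
Z's leaf is at depth 3, giving a 3-bit codeword.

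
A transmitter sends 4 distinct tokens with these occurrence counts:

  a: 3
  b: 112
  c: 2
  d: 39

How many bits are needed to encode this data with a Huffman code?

205

Merge the two smallest weights repeatedly:
c(2) + a(3) → 5
5 + d(39) → 44
44 + b(112) → 156
Total encoded bits = sum of merged weights = 5 + 44 + 156 = 205.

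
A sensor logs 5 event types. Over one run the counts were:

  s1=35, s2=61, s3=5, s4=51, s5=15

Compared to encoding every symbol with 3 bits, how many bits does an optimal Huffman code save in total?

153

Fixed-length: 3 bits × 167 symbols = 501 bits.
Huffman merges:
s3(5) + s5(15) → 20
20 + s1(35) → 55
s4(51) + 55 → 106
s2(61) + 106 → 167
Huffman total = 20 + 55 + 106 + 167 = 348 bits.
Saving = 501 − 348 = 153 bits.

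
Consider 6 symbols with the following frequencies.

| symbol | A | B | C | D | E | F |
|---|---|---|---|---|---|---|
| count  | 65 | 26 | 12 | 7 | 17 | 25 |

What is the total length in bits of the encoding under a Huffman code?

345

Greedily combine the two least-frequent nodes:
combine D(7), C(12) → 19
combine E(17), 19 → 36
combine F(25), B(26) → 51
combine 36, 51 → 87
combine A(65), 87 → 152
The encoded length is the sum of every internal node's weight: 19 + 36 + 51 + 87 + 152 = 345 bits.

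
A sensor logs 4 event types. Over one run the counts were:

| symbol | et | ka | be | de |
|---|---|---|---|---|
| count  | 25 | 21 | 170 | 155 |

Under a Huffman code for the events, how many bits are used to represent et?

3

Build the tree from the bottom:
merge ka(21) and et(25): 46
merge 46 and de(155): 201
merge be(170) and 201: 371
The subtree containing et is merged 3 times, so code length = 3.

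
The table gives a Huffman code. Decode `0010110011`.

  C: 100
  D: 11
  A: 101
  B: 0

Read left to right; each codeword is recognised as soon as it completes (prefix code):
  0→B | 0→B | 101→A | 100→C | 11→D
Decoded message: BBACD

BBACD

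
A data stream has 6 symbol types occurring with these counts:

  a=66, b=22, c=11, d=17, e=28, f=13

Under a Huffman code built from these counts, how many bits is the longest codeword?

4

Merge the two lowest-weight nodes at each step:
combine c(11), f(13) → 24
combine d(17), b(22) → 39
combine 24, e(28) → 52
combine 39, 52 → 91
combine a(66), 91 → 157
The first pair merged (c, f) ends up deepest, at depth 4.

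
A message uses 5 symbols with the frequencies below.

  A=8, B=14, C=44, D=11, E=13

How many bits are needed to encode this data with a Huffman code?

Merge the two smallest weights repeatedly:
A(8) + D(11) → 19
E(13) + B(14) → 27
19 + 27 → 46
C(44) + 46 → 90
Total encoded bits = sum of merged weights = 19 + 27 + 46 + 90 = 182.

182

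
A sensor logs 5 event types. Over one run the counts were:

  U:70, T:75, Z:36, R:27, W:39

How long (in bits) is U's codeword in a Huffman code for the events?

Repeatedly merge the two smallest:
combine R(27), Z(36) → 63
combine W(39), 63 → 102
combine U(70), T(75) → 145
combine 102, 145 → 247
U's leaf is at depth 2, giving a 2-bit codeword.

2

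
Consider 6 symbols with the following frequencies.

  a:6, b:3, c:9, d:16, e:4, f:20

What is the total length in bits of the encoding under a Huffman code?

136

Merge the two smallest weights repeatedly:
combine b(3), e(4) → 7
combine a(6), 7 → 13
combine c(9), 13 → 22
combine d(16), f(20) → 36
combine 22, 36 → 58
Total encoded bits = sum of merged weights = 7 + 13 + 22 + 36 + 58 = 136.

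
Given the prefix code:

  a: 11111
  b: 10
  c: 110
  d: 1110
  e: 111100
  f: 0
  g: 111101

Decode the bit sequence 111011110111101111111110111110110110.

Read left to right; each codeword is recognised as soon as it completes (prefix code):
  1110→d | 111101→g | 1110→d | 11111→a | 111101→g | 111101→g | 10→b | 110→c
Decoded message: dgdaggbc

dgdaggbc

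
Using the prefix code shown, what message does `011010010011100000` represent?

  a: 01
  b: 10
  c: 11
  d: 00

Read left to right; each codeword is recognised as soon as it completes (prefix code):
  01→a | 10→b | 10→b | 01→a | 00→d | 11→c | 10→b | 00→d | 00→d
Decoded message: abbadcbdd

abbadcbdd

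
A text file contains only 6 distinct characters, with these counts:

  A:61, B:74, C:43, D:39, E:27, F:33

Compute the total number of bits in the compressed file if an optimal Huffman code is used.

696

Build the Huffman tree bottom-up:
combine E(27), F(33) → 60
combine D(39), C(43) → 82
combine 60, A(61) → 121
combine B(74), 82 → 156
combine 121, 156 → 277
Each symbol's bit-cost is frequency × depth; summing gives 696 bits (equivalently 60 + 82 + 121 + 156 + 277).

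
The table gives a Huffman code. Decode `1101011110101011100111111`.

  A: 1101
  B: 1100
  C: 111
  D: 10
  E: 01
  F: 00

Read left to right; each codeword is recognised as soon as it completes (prefix code):
  1101→A | 01→E | 111→C | 01→E | 01→E | 01→E | 1100→B | 111→C | 111→C
Decoded message: AECEEEBCC

AECEEEBCC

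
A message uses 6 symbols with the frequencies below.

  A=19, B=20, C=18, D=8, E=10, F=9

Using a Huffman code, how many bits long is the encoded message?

212

Merge the two smallest weights repeatedly:
combine D(8), F(9) → 17
combine E(10), 17 → 27
combine C(18), A(19) → 37
combine B(20), 27 → 47
combine 37, 47 → 84
Each symbol's bit-cost is frequency × depth; summing gives 212 bits (equivalently 17 + 27 + 37 + 47 + 84).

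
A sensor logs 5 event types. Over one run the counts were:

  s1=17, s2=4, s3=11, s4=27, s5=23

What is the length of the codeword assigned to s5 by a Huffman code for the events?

Build the tree from the bottom:
s2(4) + s3(11) → 15
15 + s1(17) → 32
s5(23) + s4(27) → 50
32 + 50 → 82
The subtree containing s5 is merged 2 times, so code length = 2.

2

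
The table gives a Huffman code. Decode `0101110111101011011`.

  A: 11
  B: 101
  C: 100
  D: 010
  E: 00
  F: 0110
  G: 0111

DABABFA

Read left to right; each codeword is recognised as soon as it completes (prefix code):
  010→D | 11→A | 101→B | 11→A | 101→B | 0110→F | 11→A
Decoded message: DABABFA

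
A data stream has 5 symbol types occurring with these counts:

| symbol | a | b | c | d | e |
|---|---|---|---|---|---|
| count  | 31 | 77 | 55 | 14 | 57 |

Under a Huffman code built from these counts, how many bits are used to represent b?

Huffman merges, smallest pair first:
d(14) + a(31) → 45
45 + c(55) → 100
e(57) + b(77) → 134
100 + 134 → 234
b sits 2 levels below the root, so its codeword is 2 bits.

2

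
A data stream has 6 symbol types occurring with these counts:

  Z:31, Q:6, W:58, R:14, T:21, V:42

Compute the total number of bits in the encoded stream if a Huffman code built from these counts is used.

405

Greedily combine the two least-frequent nodes:
merge Q(6) and R(14): 20
merge 20 and T(21): 41
merge Z(31) and 41: 72
merge V(42) and W(58): 100
merge 72 and 100: 172
The encoded length is the sum of every internal node's weight: 20 + 41 + 72 + 100 + 172 = 405 bits.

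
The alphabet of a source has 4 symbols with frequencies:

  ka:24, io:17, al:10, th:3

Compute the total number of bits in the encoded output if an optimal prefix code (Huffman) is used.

97

Build the Huffman tree bottom-up:
combine th(3), al(10) → 13
combine 13, io(17) → 30
combine ka(24), 30 → 54
Each symbol's bit-cost is frequency × depth; summing gives 97 bits (equivalently 13 + 30 + 54).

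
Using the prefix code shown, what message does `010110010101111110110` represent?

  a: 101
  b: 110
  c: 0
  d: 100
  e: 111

Read left to right; each codeword is recognised as soon as it completes (prefix code):
  0→c | 101→a | 100→d | 101→a | 0→c | 111→e | 111→e | 0→c | 110→b
Decoded message: cadaceecb

cadaceecb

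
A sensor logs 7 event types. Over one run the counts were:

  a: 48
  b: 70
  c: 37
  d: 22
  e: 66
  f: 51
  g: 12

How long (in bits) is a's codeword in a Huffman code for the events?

Repeatedly merge the two smallest:
combine g(12), d(22) → 34
combine 34, c(37) → 71
combine a(48), f(51) → 99
combine e(66), b(70) → 136
combine 71, 99 → 170
combine 136, 170 → 306
a's leaf is at depth 3, giving a 3-bit codeword.

3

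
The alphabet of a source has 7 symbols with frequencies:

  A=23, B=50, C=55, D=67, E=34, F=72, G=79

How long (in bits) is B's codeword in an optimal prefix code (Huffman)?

Build the tree from the bottom:
merge A(23) and E(34): 57
merge B(50) and C(55): 105
merge 57 and D(67): 124
merge F(72) and G(79): 151
merge 105 and 124: 229
merge 151 and 229: 380
The subtree containing B is merged 3 times, so code length = 3.

3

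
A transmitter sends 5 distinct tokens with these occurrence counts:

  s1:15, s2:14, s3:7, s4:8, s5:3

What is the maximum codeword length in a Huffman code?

3

Merge the two lowest-weight nodes at each step:
merge s5(3) and s3(7): 10
merge s4(8) and 10: 18
merge s2(14) and s1(15): 29
merge 18 and 29: 47
The first pair merged (s5, s3) ends up deepest, at depth 3.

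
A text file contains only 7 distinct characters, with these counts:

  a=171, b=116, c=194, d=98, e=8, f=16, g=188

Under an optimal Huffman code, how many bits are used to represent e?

5

Repeatedly merge the two smallest:
combine e(8), f(16) → 24
combine 24, d(98) → 122
combine b(116), 122 → 238
combine a(171), g(188) → 359
combine c(194), 238 → 432
combine 359, 432 → 791
e's leaf is at depth 5, giving a 5-bit codeword.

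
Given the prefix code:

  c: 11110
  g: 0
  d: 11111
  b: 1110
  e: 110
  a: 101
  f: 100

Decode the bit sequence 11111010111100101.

dgabga

Read left to right; each codeword is recognised as soon as it completes (prefix code):
  11111→d | 0→g | 101→a | 1110→b | 0→g | 101→a
Decoded message: dgabga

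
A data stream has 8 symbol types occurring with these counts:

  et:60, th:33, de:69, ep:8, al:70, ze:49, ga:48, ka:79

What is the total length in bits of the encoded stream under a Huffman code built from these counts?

Merge the two smallest weights repeatedly:
combine ep(8), th(33) → 41
combine 41, ga(48) → 89
combine ze(49), et(60) → 109
combine de(69), al(70) → 139
combine ka(79), 89 → 168
combine 109, 139 → 248
combine 168, 248 → 416
Total encoded bits = sum of merged weights = 41 + 89 + 109 + 139 + 168 + 248 + 416 = 1210.

1210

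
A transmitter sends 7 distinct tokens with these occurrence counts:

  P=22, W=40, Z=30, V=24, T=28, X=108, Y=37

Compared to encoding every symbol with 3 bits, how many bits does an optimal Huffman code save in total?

Fixed-length: 3 bits × 289 symbols = 867 bits.
Huffman merges:
combine P(22), V(24) → 46
combine T(28), Z(30) → 58
combine Y(37), W(40) → 77
combine 46, 58 → 104
combine 77, 104 → 181
combine X(108), 181 → 289
Huffman total = 46 + 58 + 77 + 104 + 181 + 289 = 755 bits.
Saving = 867 − 755 = 112 bits.

112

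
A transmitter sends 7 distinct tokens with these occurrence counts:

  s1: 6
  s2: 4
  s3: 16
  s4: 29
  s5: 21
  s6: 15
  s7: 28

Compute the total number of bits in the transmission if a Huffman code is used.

310

Build the Huffman tree bottom-up:
s2(4) + s1(6) → 10
10 + s6(15) → 25
s3(16) + s5(21) → 37
25 + s7(28) → 53
s4(29) + 37 → 66
53 + 66 → 119
Total encoded bits = sum of merged weights = 10 + 25 + 37 + 53 + 66 + 119 = 310.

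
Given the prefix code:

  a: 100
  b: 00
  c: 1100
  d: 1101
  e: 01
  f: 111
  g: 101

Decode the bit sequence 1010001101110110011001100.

Read left to right; each codeword is recognised as soon as it completes (prefix code):
  101→g | 00→b | 01→e | 101→g | 1101→d | 100→a | 1100→c | 1100→c
Decoded message: gbegdacc

gbegdacc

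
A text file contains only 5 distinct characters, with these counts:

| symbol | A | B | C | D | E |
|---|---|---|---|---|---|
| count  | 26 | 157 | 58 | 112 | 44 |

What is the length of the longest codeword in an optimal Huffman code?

4

Merge the two lowest-weight nodes at each step:
A(26) + E(44) → 70
C(58) + 70 → 128
D(112) + 128 → 240
B(157) + 240 → 397
Maximum depth reached is 4.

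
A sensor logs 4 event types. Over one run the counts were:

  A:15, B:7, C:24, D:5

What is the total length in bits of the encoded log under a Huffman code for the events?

Greedily combine the two least-frequent nodes:
combine D(5), B(7) → 12
combine 12, A(15) → 27
combine C(24), 27 → 51
Total encoded bits = sum of merged weights = 12 + 27 + 51 = 90.

90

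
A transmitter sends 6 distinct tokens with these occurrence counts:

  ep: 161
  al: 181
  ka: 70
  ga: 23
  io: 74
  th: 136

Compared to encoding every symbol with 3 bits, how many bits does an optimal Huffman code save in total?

Fixed-length: 3 bits × 645 symbols = 1935 bits.
Huffman merges:
combine ga(23), ka(70) → 93
combine io(74), 93 → 167
combine th(136), ep(161) → 297
combine 167, al(181) → 348
combine 297, 348 → 645
Huffman total = 93 + 167 + 297 + 348 + 645 = 1550 bits.
Saving = 1935 − 1550 = 385 bits.

385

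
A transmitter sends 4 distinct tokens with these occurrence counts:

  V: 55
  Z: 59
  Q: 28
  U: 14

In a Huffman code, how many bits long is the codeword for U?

3

Huffman merges, smallest pair first:
merge U(14) and Q(28): 42
merge 42 and V(55): 97
merge Z(59) and 97: 156
The subtree containing U is merged 3 times, so code length = 3.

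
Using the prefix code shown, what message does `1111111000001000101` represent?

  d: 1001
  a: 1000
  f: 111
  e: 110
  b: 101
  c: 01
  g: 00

Read left to right; each codeword is recognised as soon as it completes (prefix code):
  111→f | 111→f | 1000→a | 00→g | 1000→a | 101→b
Decoded message: ffagab

ffagab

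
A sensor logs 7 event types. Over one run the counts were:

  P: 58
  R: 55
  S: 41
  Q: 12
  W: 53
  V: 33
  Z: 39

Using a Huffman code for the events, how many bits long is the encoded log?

Merge the two smallest weights repeatedly:
combine Q(12), V(33) → 45
combine Z(39), S(41) → 80
combine 45, W(53) → 98
combine R(55), P(58) → 113
combine 80, 98 → 178
combine 113, 178 → 291
The encoded length is the sum of every internal node's weight: 45 + 80 + 98 + 113 + 178 + 291 = 805 bits.

805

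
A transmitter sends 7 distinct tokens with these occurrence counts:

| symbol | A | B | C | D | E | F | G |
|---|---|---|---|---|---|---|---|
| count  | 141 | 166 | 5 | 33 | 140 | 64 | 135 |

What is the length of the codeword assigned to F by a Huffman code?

Repeatedly merge the two smallest:
combine C(5), D(33) → 38
combine 38, F(64) → 102
combine 102, G(135) → 237
combine E(140), A(141) → 281
combine B(166), 237 → 403
combine 281, 403 → 684
The subtree containing F is merged 4 times, so code length = 4.

4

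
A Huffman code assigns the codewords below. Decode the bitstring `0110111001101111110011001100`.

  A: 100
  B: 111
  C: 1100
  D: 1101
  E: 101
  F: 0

Read left to right; each codeword is recognised as soon as it completes (prefix code):
  0→F | 1101→D | 1100→C | 1101→D | 111→B | 1100→C | 1100→C | 1100→C
Decoded message: FDCDBCCC

FDCDBCCC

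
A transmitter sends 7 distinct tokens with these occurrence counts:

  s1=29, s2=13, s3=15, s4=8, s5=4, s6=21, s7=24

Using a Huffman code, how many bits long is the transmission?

Greedily combine the two least-frequent nodes:
merge s5(4) and s4(8): 12
merge 12 and s2(13): 25
merge s3(15) and s6(21): 36
merge s7(24) and 25: 49
merge s1(29) and 36: 65
merge 49 and 65: 114
The encoded length is the sum of every internal node's weight: 12 + 25 + 36 + 49 + 65 + 114 = 301 bits.

301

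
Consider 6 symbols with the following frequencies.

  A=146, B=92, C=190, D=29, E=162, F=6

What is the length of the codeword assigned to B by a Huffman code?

Repeatedly merge the two smallest:
F(6) + D(29) → 35
35 + B(92) → 127
127 + A(146) → 273
E(162) + C(190) → 352
273 + 352 → 625
B sits 3 levels below the root, so its codeword is 3 bits.

3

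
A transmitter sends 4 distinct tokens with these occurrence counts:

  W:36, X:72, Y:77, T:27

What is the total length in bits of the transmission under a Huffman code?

Build the Huffman tree bottom-up:
merge T(27) and W(36): 63
merge 63 and X(72): 135
merge Y(77) and 135: 212
The encoded length is the sum of every internal node's weight: 63 + 135 + 212 = 410 bits.

410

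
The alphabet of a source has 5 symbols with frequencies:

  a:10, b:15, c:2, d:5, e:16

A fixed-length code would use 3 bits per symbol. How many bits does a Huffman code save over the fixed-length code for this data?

Fixed-length: 3 bits × 48 symbols = 144 bits.
Huffman merges:
combine c(2), d(5) → 7
combine 7, a(10) → 17
combine b(15), e(16) → 31
combine 17, 31 → 48
Huffman total = 7 + 17 + 31 + 48 = 103 bits.
Saving = 144 − 103 = 41 bits.

41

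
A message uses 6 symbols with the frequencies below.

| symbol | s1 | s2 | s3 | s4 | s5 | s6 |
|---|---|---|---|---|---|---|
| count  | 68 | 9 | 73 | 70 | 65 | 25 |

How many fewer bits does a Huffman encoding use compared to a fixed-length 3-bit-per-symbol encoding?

177

Fixed-length: 3 bits × 310 symbols = 930 bits.
Huffman merges:
merge s2(9) and s6(25): 34
merge 34 and s5(65): 99
merge s1(68) and s4(70): 138
merge s3(73) and 99: 172
merge 138 and 172: 310
Huffman total = 34 + 99 + 138 + 172 + 310 = 753 bits.
Saving = 930 − 753 = 177 bits.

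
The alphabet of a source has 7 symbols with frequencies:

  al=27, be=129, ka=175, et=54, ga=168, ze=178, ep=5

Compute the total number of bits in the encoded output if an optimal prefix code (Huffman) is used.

1805

Greedily combine the two least-frequent nodes:
combine ep(5), al(27) → 32
combine 32, et(54) → 86
combine 86, be(129) → 215
combine ga(168), ka(175) → 343
combine ze(178), 215 → 393
combine 343, 393 → 736
Each symbol's bit-cost is frequency × depth; summing gives 1805 bits (equivalently 32 + 86 + 215 + 343 + 393 + 736).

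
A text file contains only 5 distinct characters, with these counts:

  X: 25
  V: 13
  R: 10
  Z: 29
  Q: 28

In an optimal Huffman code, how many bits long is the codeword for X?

2

Huffman merges, smallest pair first:
R(10) + V(13) → 23
23 + X(25) → 48
Q(28) + Z(29) → 57
48 + 57 → 105
X sits 2 levels below the root, so its codeword is 2 bits.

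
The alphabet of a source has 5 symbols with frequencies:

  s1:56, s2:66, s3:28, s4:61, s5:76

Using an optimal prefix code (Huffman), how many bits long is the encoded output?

Build the Huffman tree bottom-up:
s3(28) + s1(56) → 84
s4(61) + s2(66) → 127
s5(76) + 84 → 160
127 + 160 → 287
Each symbol's bit-cost is frequency × depth; summing gives 658 bits (equivalently 84 + 127 + 160 + 287).

658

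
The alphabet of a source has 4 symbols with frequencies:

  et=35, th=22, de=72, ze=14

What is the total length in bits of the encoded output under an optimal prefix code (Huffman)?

250

Build the Huffman tree bottom-up:
combine ze(14), th(22) → 36
combine et(35), 36 → 71
combine 71, de(72) → 143
The encoded length is the sum of every internal node's weight: 36 + 71 + 143 = 250 bits.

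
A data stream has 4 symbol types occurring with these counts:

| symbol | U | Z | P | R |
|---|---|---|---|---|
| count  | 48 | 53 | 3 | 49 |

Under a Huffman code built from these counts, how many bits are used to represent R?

2

Huffman merges, smallest pair first:
combine P(3), U(48) → 51
combine R(49), 51 → 100
combine Z(53), 100 → 153
The subtree containing R is merged 2 times, so code length = 2.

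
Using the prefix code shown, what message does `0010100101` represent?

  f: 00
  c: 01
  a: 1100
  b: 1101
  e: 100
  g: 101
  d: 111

fgfg

Read left to right; each codeword is recognised as soon as it completes (prefix code):
  00→f | 101→g | 00→f | 101→g
Decoded message: fgfg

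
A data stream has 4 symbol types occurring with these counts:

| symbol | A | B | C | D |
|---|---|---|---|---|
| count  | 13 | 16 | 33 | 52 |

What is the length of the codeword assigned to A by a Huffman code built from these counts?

Huffman merges, smallest pair first:
combine A(13), B(16) → 29
combine 29, C(33) → 62
combine D(52), 62 → 114
The subtree containing A is merged 3 times, so code length = 3.

3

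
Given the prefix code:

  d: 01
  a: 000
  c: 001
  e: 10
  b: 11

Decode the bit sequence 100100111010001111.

edcbdabb

Read left to right; each codeword is recognised as soon as it completes (prefix code):
  10→e | 01→d | 001→c | 11→b | 01→d | 000→a | 11→b | 11→b
Decoded message: edcbdabb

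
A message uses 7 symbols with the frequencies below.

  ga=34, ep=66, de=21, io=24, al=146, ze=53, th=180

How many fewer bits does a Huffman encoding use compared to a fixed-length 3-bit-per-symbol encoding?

Fixed-length: 3 bits × 524 symbols = 1572 bits.
Huffman merges:
merge de(21) and io(24): 45
merge ga(34) and 45: 79
merge ze(53) and ep(66): 119
merge 79 and 119: 198
merge al(146) and th(180): 326
merge 198 and 326: 524
Huffman total = 45 + 79 + 119 + 198 + 326 + 524 = 1291 bits.
Saving = 1572 − 1291 = 281 bits.

281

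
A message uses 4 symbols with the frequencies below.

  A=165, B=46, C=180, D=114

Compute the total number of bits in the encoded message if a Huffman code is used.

990

Build the Huffman tree bottom-up:
merge B(46) and D(114): 160
merge 160 and A(165): 325
merge C(180) and 325: 505
Total encoded bits = sum of merged weights = 160 + 325 + 505 = 990.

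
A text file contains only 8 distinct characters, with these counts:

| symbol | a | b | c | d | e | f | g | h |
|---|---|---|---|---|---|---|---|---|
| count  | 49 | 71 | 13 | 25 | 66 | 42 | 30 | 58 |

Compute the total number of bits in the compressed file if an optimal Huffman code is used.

1029

Build the Huffman tree bottom-up:
merge c(13) and d(25): 38
merge g(30) and 38: 68
merge f(42) and a(49): 91
merge h(58) and e(66): 124
merge 68 and b(71): 139
merge 91 and 124: 215
merge 139 and 215: 354
The encoded length is the sum of every internal node's weight: 38 + 68 + 91 + 124 + 139 + 215 + 354 = 1029 bits.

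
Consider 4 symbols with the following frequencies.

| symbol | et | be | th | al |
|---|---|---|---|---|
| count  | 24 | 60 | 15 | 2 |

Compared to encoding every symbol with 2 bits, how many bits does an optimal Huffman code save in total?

43

Fixed-length: 2 bits × 101 symbols = 202 bits.
Huffman merges:
merge al(2) and th(15): 17
merge 17 and et(24): 41
merge 41 and be(60): 101
Huffman total = 17 + 41 + 101 = 159 bits.
Saving = 202 − 159 = 43 bits.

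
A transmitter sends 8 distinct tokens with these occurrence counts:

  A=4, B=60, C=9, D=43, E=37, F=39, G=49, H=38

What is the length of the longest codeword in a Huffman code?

4

Merge the two lowest-weight nodes at each step:
merge A(4) and C(9): 13
merge 13 and E(37): 50
merge H(38) and F(39): 77
merge D(43) and G(49): 92
merge 50 and B(60): 110
merge 77 and 92: 169
merge 110 and 169: 279
Maximum depth reached is 4.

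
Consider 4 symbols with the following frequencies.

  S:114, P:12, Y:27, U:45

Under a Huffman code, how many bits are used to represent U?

2

Huffman merges, smallest pair first:
merge P(12) and Y(27): 39
merge 39 and U(45): 84
merge 84 and S(114): 198
The subtree containing U is merged 2 times, so code length = 2.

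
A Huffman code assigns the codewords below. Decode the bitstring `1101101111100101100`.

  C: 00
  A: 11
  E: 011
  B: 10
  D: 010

AEEABDAC

Read left to right; each codeword is recognised as soon as it completes (prefix code):
  11→A | 011→E | 011→E | 11→A | 10→B | 010→D | 11→A | 00→C
Decoded message: AEEABDAC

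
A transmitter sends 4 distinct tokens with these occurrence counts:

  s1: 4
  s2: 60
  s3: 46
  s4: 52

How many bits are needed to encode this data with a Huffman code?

Greedily combine the two least-frequent nodes:
combine s1(4), s3(46) → 50
combine 50, s4(52) → 102
combine s2(60), 102 → 162
Total encoded bits = sum of merged weights = 50 + 102 + 162 = 314.

314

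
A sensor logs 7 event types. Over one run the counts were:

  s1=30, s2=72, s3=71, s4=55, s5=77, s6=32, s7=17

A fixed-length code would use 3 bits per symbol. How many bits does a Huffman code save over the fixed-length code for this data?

102

Fixed-length: 3 bits × 354 symbols = 1062 bits.
Huffman merges:
combine s7(17), s1(30) → 47
combine s6(32), 47 → 79
combine s4(55), s3(71) → 126
combine s2(72), s5(77) → 149
combine 79, 126 → 205
combine 149, 205 → 354
Huffman total = 47 + 79 + 126 + 149 + 205 + 354 = 960 bits.
Saving = 1062 − 960 = 102 bits.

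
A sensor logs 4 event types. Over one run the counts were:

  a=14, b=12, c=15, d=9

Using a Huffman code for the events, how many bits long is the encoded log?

Merge the two smallest weights repeatedly:
merge d(9) and b(12): 21
merge a(14) and c(15): 29
merge 21 and 29: 50
Each symbol's bit-cost is frequency × depth; summing gives 100 bits (equivalently 21 + 29 + 50).

100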